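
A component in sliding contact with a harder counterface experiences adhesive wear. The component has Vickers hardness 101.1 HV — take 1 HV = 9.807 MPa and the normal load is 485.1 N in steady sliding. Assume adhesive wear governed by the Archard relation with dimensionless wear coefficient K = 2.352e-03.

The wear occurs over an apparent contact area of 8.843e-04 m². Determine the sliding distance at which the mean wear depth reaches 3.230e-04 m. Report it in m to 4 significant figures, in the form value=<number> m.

The algebra carries full float precision — the intermediates appear rounded — one final rounding, at four significant figures.
Convert: Hardness H = 101.1 HV × 9.807 MPa/HV = 991.5 MPa = 9.915e+08 Pa.
Working in SI base units: W = 485.1 N, H = 9.915e+08 Pa, K = 2.352e-03.
Wearable volume V_lim = h_lim·A = 3.230e-04 · 8.843e-04 = 2.856e-07 m³.
Sliding life L = V_lim·H/(K·W) = 2.856e-07 · 9.915e+08 / (2.352e-03 · 485.1) = 248.2 m.

value=248.2 m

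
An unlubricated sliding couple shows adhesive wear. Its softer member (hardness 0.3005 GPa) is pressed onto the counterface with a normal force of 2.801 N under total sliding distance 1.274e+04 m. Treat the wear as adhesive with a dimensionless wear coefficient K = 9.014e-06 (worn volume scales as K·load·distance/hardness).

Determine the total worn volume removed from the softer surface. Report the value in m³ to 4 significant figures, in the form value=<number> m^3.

The intermediates appear rounded — the algebra carries full precision. Rounded once at the end: 4 significant digits.
Hardness H = 0.3005 GPa = 3.005e+08 Pa.
Restated in SI base units: W = 2.801 N, H = 3.005e+08 Pa, K = 9.014e-06.
Worn volume V = K·W·L/H = 9.014e-06 · 2.801 · 1.274e+04 / 3.005e+08 = 1.070e-09 m³.

value=1.070e-09 m^3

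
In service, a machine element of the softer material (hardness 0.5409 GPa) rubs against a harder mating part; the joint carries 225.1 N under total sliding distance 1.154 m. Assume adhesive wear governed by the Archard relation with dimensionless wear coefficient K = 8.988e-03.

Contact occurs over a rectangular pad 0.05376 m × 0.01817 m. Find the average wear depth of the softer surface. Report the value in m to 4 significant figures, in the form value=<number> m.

value=4.419e-06 m

The computation keeps exact precision — intermediate values are shown rounded; one last rounding to four significant digits.
Hardness H = 0.5409 GPa = 5.409e+08 Pa.
Contact area A = 0.05376 m × 0.01817 m = 9.768e-04 m².
SI base units throughout: W = 225.1 N, H = 5.409e+08 Pa, K = 8.988e-03.
Archard relation: V = K·W·L/H = 8.988e-03 · 225.1 · 1.154 / 5.409e+08 = 4.316e-09 m³.
Mean wear depth h = V/A = 4.316e-09 / 9.768e-04 = 4.419e-06 m.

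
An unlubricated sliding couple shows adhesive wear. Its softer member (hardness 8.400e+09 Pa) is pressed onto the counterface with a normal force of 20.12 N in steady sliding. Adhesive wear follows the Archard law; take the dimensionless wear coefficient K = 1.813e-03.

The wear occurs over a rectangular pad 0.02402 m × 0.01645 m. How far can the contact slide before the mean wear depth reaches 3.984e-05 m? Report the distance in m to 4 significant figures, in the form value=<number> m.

The intermediates are printed rounded. The computation carries full precision; one final rounding: four significant digits.
Convert: Contact area A = 0.02402 m × 0.01645 m = 3.951e-04 m².
SI base units throughout: W = 20.12 N, H = 8.400e+09 Pa, K = 1.813e-03.
Wearable volume V_lim = h_lim·A = 3.984e-05 · 3.951e-04 = 1.574e-08 m³.
Life L = V_lim·H/(K·W) = 1.574e-08 · 8.400e+09 / (1.813e-03 · 20.12) = 3625 m.

value=3625 m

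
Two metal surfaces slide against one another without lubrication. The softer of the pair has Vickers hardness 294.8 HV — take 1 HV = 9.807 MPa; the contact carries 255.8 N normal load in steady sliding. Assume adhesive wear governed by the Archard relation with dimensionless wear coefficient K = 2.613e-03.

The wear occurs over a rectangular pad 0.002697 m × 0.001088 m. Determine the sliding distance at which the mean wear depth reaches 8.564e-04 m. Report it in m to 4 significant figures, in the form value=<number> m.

value=10.87 m

Intermediates are shown rounded — the algebra carries full float precision. Rounded once at the end: 4 significant digits.
Hardness H = 294.8 HV × 9.807 MPa/HV = 2891 MPa = 2.891e+09 Pa.
Contact area A = 0.002697 m × 0.001088 m = 2.934e-06 m².
Restated in SI base units: W = 255.8 N, H = 2.891e+09 Pa, K = 2.613e-03.
Limit volume V_lim = h_lim·A = 8.564e-04 · 2.934e-06 = 2.513e-09 m³.
Thus life L = V_lim·H/(K·W) = 2.513e-09 · 2.891e+09 / (2.613e-03 · 255.8) = 10.87 m.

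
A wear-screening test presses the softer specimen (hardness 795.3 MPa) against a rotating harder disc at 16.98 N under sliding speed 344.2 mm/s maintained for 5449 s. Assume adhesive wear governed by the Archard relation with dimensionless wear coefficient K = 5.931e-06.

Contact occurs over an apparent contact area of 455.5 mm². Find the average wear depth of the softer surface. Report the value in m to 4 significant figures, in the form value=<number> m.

Intermediate values are printed rounded — each operation holds full precision — one last rounding, at four significant figures.
Convert: Sliding speed v = 344.2 mm/s = 0.3442 m/s. Sliding distance L = v·t = 0.3442 m/s × 5449 s = 1876 m.
Convert: Hardness H = 795.3 MPa = 7.953e+08 Pa.
Convert: Contact area A = 455.5 mm² = 4.555e-04 m².
In SI base units, W = 16.98 N, H = 7.953e+08 Pa, K = 5.931e-06.
Archard volume V = K·W·L/H = 5.931e-06 · 16.98 · 1876 / 7.953e+08 = 2.375e-10 m³.
Mean wear depth h = V/A = 2.375e-10 / 4.555e-04 = 5.214e-07 m.

value=5.214e-07 m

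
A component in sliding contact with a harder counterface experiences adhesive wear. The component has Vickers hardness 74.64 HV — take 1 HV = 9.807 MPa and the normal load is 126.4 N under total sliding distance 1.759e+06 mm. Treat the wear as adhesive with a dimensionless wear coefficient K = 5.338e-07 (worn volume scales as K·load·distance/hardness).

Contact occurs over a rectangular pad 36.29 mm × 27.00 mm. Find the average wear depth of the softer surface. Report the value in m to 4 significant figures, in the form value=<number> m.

Each operation runs at full float precision, and intermediate values appear rounded; a lone final rounding: four significant figures.
Convert: Sliding distance L = 1.759e+06 mm = 1759 m.
Convert: Hardness H = 74.64 HV × 9.807 MPa/HV = 732.0 MPa = 7.320e+08 Pa.
Convert: Pad sides 36.29 mm × 27.00 mm = 0.03629 m × 0.02700 m. Contact area A = 0.03629 m × 0.02700 m = 9.798e-04 m².
In SI base units, W = 126.4 N, H = 7.320e+08 Pa, K = 5.338e-07.
Archard volume V = K·W·L/H = 5.338e-07 · 126.4 · 1759 / 7.320e+08 = 1.621e-10 m³.
Depth h = V/A = 1.621e-10 / 9.798e-04 = 1.655e-07 m.

value=1.655e-07 m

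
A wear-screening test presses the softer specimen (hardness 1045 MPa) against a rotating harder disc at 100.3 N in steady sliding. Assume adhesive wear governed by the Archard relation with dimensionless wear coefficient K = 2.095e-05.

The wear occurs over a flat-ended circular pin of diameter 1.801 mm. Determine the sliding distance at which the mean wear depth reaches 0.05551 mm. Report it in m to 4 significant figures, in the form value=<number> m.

value=70.33 m

Intermediates appear rounded. The algebra keeps full precision, and a single final rounding: four significant figures.
Hardness H = 1045 MPa = 1.045e+09 Pa.
Pin diameter d = 1.801 mm = 0.001801 m. Contact area A = π·d²/4 = π·(0.001801 m)²/4 = 2.548e-06 m².
Depth limit h_lim = 0.05551 mm = 5.551e-05 m.
Working in SI base units: W = 100.3 N, H = 1.045e+09 Pa, K = 2.095e-05.
At the depth limit, V_lim = h_lim·A = 5.551e-05 · 2.548e-06 = 1.414e-10 m³.
Life L = V_lim·H/(K·W) = 1.414e-10 · 1.045e+09 / (2.095e-05 · 100.3) = 70.33 m.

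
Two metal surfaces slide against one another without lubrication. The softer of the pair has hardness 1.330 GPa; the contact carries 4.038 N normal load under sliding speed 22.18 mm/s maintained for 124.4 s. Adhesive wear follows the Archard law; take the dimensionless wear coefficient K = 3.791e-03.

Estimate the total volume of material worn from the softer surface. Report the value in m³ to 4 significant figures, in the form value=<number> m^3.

value=3.176e-11 m^3

The algebra maintains full float precision — displayed values are rounded, and one final rounding, at 4 significant digits.
Convert: Sliding speed v = 22.18 mm/s = 0.02218 m/s. Total distance L = v·t = 0.02218 m/s × 124.4 s = 2.759 m.
Convert: Hardness H = 1.330 GPa = 1.330e+09 Pa.
In SI base units: W = 4.038 N, H = 1.330e+09 Pa, K = 3.791e-03.
The Archard volume V = K·W·L/H = 3.791e-03 · 4.038 · 2.759 / 1.330e+09 = 3.176e-11 m³.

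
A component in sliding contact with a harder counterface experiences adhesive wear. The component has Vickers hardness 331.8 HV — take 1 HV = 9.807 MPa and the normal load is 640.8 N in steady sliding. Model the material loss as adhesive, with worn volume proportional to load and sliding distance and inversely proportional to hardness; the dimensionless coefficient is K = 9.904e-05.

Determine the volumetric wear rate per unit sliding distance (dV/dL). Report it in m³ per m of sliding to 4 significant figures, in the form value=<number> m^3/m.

The computation keeps full float precision. Intermediate values appear rounded — one last rounding: 4 significant figures.
Hardness H = 331.8 HV × 9.807 MPa/HV = 3254 MPa = 3.254e+09 Pa.
Collected in SI base units: W = 640.8 N, H = 3.254e+09 Pa, K = 9.904e-05.
Rate of wear dV/dL = K·W/H (independent of L): 9.904e-05 · 640.8 / 3.254e+09 = 1.950e-11 m³/m.

value=1.950e-11 m^3/m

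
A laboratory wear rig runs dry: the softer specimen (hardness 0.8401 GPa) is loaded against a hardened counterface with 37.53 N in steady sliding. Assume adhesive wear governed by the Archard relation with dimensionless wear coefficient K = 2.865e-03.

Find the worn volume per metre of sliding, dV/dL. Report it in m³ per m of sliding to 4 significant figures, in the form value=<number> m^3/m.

value=1.280e-10 m^3/m

Each operation keeps exact precision; quoted intermediates are rounded, and a lone final rounding to 4 significant digits.
Convert: Hardness H = 0.8401 GPa = 8.401e+08 Pa.
In SI base units: W = 37.53 N, H = 8.401e+08 Pa, K = 2.865e-03.
Sliding wear rate dV/dL = K·W/H, per unit distance: 2.865e-03 · 37.53 / 8.401e+08 = 1.280e-10 m³/m.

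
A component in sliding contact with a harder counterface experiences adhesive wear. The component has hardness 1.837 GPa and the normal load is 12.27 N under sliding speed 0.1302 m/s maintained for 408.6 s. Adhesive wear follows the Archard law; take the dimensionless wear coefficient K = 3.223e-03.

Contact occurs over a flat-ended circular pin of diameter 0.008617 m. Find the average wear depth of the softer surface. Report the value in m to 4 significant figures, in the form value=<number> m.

The intermediates are printed rounded. All arithmetic runs at exact precision, and one last rounding, at four significant digits.
Convert: Sliding distance L = v·t = 0.1302 m/s × 408.6 s = 53.20 m.
Convert: Hardness H = 1.837 GPa = 1.837e+09 Pa.
Convert: Contact area A = π·d²/4 = π·(0.008617 m)²/4 = 5.832e-05 m².
In SI base units, W = 12.27 N, H = 1.837e+09 Pa, K = 3.223e-03.
The Archard volume V = K·W·L/H = 3.223e-03 · 12.27 · 53.20 / 1.837e+09 = 1.145e-09 m³.
Mean wear depth h = V/A = 1.145e-09 / 5.832e-05 = 1.964e-05 m.

value=1.964e-05 m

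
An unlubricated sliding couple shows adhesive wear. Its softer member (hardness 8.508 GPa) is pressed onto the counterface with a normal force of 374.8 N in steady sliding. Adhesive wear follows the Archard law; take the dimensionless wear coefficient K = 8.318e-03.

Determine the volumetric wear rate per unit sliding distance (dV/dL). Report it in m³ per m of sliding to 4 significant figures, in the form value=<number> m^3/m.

value=3.664e-10 m^3/m

Every step maintains full precision, and intermediate values are displayed rounded. Rounded once at the end to 4 significant digits.
Hardness H = 8.508 GPa = 8.508e+09 Pa.
As SI base values: W = 374.8 N, H = 8.508e+09 Pa, K = 8.318e-03.
Volumetric rate dV/dL = K·W/H, per unit distance: 8.318e-03 · 374.8 / 8.508e+09 = 3.664e-10 m³/m.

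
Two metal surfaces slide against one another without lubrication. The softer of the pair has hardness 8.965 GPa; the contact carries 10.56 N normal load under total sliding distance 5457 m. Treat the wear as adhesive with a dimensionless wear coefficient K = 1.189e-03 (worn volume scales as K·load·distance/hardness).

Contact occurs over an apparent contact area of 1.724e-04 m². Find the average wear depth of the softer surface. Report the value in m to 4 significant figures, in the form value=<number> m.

The intermediates are shown rounded. All arithmetic maintains full precision — a single final rounding to four significant digits.
Convert: Hardness H = 8.965 GPa = 8.965e+09 Pa.
In SI base units, W = 10.56 N, H = 8.965e+09 Pa, K = 1.189e-03.
Apply Archard: V = K·W·L/H = 1.189e-03 · 10.56 · 5457 / 8.965e+09 = 7.643e-09 m³.
Depth of wear h = V/A = 7.643e-09 / 1.724e-04 = 4.433e-05 m.

value=4.433e-05 m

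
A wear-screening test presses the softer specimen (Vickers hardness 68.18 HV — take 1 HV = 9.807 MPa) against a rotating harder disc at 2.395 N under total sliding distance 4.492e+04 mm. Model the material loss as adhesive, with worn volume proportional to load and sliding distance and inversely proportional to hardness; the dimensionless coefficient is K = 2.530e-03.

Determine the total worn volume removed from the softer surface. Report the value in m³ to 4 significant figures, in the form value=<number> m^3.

value=4.071e-10 m^3

The intermediates are shown rounded; the algebra carries full float precision, and a lone final rounding to 4 significant figures.
Convert: Total distance L = 4.492e+04 mm = 44.92 m.
Convert: Hardness H = 68.18 HV × 9.807 MPa/HV = 668.6 MPa = 6.686e+08 Pa.
Restated in SI base units: W = 2.395 N, H = 6.686e+08 Pa, K = 2.530e-03.
Archard relation: V = K·W·L/H = 2.530e-03 · 2.395 · 44.92 / 6.686e+08 = 4.071e-10 m³.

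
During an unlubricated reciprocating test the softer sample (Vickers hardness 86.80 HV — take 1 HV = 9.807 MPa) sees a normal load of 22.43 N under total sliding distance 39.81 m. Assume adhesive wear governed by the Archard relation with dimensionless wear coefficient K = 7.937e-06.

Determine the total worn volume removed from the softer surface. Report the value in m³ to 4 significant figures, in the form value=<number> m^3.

The algebra maintains exact precision, and quoted intermediates are rounded, and a single final rounding, at four significant digits.
Hardness H = 86.80 HV × 9.807 MPa/HV = 851.2 MPa = 8.512e+08 Pa.
Restated in SI base units: W = 22.43 N, H = 8.512e+08 Pa, K = 7.937e-06.
The Archard volume V = K·W·L/H = 7.937e-06 · 22.43 · 39.81 / 8.512e+08 = 8.326e-12 m³.

value=8.326e-12 m^3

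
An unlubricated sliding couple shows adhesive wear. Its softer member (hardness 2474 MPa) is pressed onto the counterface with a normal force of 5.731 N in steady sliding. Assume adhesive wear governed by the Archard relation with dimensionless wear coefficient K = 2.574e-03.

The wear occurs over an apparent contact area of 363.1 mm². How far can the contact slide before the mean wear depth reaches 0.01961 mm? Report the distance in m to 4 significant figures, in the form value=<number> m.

Intermediates are displayed rounded. All arithmetic carries full precision, and a single final rounding to four significant figures.
Convert: Hardness H = 2474 MPa = 2.474e+09 Pa.
Convert: Contact area A = 363.1 mm² = 3.631e-04 m².
Convert: Depth limit h_lim = 0.01961 mm = 1.961e-05 m.
SI base units throughout: W = 5.731 N, H = 2.474e+09 Pa, K = 2.574e-03.
Wearable volume V_lim = h_lim·A = 1.961e-05 · 3.631e-04 = 7.120e-09 m³.
So the life L = V_lim·H/(K·W) = 7.120e-09 · 2.474e+09 / (2.574e-03 · 5.731) = 1194 m.

value=1194 m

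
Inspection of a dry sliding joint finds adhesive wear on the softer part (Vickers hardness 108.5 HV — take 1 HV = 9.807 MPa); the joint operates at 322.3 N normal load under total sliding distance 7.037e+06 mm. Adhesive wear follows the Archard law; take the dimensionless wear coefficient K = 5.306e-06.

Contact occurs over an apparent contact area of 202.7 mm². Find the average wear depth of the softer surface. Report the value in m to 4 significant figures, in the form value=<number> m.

Intermediates are shown rounded. All working math carries exact precision. Rounded once at the end, at four significant digits.
Sliding distance L = 7.037e+06 mm = 7037 m.
Hardness H = 108.5 HV × 9.807 MPa/HV = 1064 MPa = 1.064e+09 Pa.
Contact area A = 202.7 mm² = 2.027e-04 m².
In SI base units: W = 322.3 N, H = 1.064e+09 Pa, K = 5.306e-06.
Archard volume V = K·W·L/H = 5.306e-06 · 322.3 · 7037 / 1.064e+09 = 1.131e-08 m³.
Average depth h = V/A = 1.131e-08 / 2.027e-04 = 5.580e-05 m.

value=5.580e-05 m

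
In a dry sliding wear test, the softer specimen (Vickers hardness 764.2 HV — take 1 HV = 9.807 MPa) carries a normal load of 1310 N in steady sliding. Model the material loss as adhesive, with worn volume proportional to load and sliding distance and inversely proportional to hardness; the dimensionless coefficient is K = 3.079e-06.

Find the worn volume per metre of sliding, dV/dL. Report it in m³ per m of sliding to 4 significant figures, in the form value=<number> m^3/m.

Every step carries full precision, and printed values are rounded, and a lone final rounding, at 4 significant digits.
Hardness H = 764.2 HV × 9.807 MPa/HV = 7495 MPa = 7.495e+09 Pa.
Restated in SI base units: W = 1310 N, H = 7.495e+09 Pa, K = 3.079e-06.
Wear rate dV/dL = K·W/H (no L dependence): 3.079e-06 · 1310 / 7.495e+09 = 5.382e-13 m³/m.

value=5.382e-13 m^3/m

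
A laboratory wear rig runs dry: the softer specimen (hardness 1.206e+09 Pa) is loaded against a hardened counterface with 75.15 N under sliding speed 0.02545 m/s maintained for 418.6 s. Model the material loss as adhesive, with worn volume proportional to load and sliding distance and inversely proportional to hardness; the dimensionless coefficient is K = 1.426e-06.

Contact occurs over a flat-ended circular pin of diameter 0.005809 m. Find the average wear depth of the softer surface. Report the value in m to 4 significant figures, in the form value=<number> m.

value=3.572e-08 m

All arithmetic carries exact precision — the intermediates appear rounded, and a lone final rounding, at four significant figures.
The distance L = v·t = 0.02545 m/s × 418.6 s = 10.65 m.
Contact area A = π·d²/4 = π·(0.005809 m)²/4 = 2.650e-05 m².
Expressed in SI base units: W = 75.15 N, H = 1.206e+09 Pa, K = 1.426e-06.
Archard volume V = K·W·L/H = 1.426e-06 · 75.15 · 10.65 / 1.206e+09 = 9.466e-13 m³.
Depth h = V/A = 9.466e-13 / 2.650e-05 = 3.572e-08 m.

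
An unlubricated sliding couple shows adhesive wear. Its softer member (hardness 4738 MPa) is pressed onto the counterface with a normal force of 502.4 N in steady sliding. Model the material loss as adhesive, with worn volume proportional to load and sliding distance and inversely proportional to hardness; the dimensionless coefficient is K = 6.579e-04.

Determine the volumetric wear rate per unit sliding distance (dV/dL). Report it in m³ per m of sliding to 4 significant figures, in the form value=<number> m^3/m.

value=6.976e-11 m^3/m

The intermediates appear rounded — all working math keeps full precision. Rounded just once to four significant figures.
Convert: Hardness H = 4738 MPa = 4.738e+09 Pa.
Restated in SI base units: W = 502.4 N, H = 4.738e+09 Pa, K = 6.579e-04.
Rate of wear dV/dL = K·W/H (no L dependence): 6.579e-04 · 502.4 / 4.738e+09 = 6.976e-11 m³/m.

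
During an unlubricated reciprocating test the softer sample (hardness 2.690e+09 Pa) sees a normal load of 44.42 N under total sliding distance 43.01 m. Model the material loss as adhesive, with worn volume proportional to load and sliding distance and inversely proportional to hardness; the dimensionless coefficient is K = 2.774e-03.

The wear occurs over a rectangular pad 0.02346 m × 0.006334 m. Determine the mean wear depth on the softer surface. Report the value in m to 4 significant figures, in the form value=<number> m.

value=1.326e-05 m

Intermediate values are shown rounded — each operation holds full float precision, and a single final rounding, at four significant figures.
Contact area A = 0.02346 m × 0.006334 m = 1.486e-04 m².
SI base units throughout: W = 44.42 N, H = 2.690e+09 Pa, K = 2.774e-03.
By Archard's law, V = K·W·L/H = 2.774e-03 · 44.42 · 43.01 / 2.690e+09 = 1.970e-09 m³.
Mean depth h = V/A = 1.970e-09 / 1.486e-04 = 1.326e-05 m.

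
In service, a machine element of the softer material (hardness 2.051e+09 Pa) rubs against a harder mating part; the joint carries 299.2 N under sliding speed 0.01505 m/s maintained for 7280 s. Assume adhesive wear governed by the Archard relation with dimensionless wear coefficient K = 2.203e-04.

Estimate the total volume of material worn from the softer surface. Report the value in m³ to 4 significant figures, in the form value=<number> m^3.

value=3.521e-09 m^3

All working math maintains exact precision, and intermediates are printed rounded; rounded just once: four significant figures.
Sliding distance L = v·t = 0.01505 m/s × 7280 s = 109.6 m.
Restated in SI base units: W = 299.2 N, H = 2.051e+09 Pa, K = 2.203e-04.
Volume removed: V = K·W·L/H = 2.203e-04 · 299.2 · 109.6 / 2.051e+09 = 3.521e-09 m³.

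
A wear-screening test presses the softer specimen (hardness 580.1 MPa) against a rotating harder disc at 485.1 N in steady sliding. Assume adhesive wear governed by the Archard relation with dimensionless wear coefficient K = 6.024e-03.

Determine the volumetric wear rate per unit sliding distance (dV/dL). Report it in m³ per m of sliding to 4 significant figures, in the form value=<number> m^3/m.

value=5.037e-09 m^3/m

The intermediates are shown rounded — the algebra keeps full float precision. Rounded just once to four significant digits.
Hardness H = 580.1 MPa = 5.801e+08 Pa.
Restated in SI base units: W = 485.1 N, H = 5.801e+08 Pa, K = 6.024e-03.
Volumetric rate dV/dL = K·W/H: 6.024e-03 · 485.1 / 5.801e+08 = 5.037e-09 m³/m.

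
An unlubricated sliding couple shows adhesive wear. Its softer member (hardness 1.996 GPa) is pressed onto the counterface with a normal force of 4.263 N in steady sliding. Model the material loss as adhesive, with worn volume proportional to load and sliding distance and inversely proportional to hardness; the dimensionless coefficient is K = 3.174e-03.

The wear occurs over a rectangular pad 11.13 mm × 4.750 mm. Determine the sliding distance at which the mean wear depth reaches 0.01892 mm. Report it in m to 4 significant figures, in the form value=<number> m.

value=147.6 m

Intermediate values are shown rounded. All arithmetic runs at full float precision, and a lone final rounding to 4 significant digits.
Hardness H = 1.996 GPa = 1.996e+09 Pa.
Pad sides 11.13 mm × 4.750 mm = 0.01113 m × 0.004750 m. Contact area A = 0.01113 m × 0.004750 m = 5.287e-05 m².
Depth limit h_lim = 0.01892 mm = 1.892e-05 m.
In SI base units, W = 4.263 N, H = 1.996e+09 Pa, K = 3.174e-03.
Permissible volume V_lim = h_lim·A = 1.892e-05 · 5.287e-05 = 1.000e-09 m³.
Inverting, life L = V_lim·H/(K·W) = 1.000e-09 · 1.996e+09 / (3.174e-03 · 4.263) = 147.6 m.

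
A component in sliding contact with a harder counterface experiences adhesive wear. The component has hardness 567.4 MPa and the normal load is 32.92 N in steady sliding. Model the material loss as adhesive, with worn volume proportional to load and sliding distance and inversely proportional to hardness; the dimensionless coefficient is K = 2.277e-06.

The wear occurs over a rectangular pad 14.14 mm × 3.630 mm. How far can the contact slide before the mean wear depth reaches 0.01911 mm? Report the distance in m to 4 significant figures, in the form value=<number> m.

value=7425 m

Each operation runs at exact precision — intermediates appear rounded. Rounded just once: four significant figures.
Convert: Hardness H = 567.4 MPa = 5.674e+08 Pa.
Convert: Pad sides 14.14 mm × 3.630 mm = 0.01414 m × 0.003630 m. Contact area A = 0.01414 m × 0.003630 m = 5.133e-05 m².
Convert: Depth limit h_lim = 0.01911 mm = 1.911e-05 m.
Collected in SI base units: W = 32.92 N, H = 5.674e+08 Pa, K = 2.277e-06.
Limit volume V_lim = h_lim·A = 1.911e-05 · 5.133e-05 = 9.809e-10 m³.
Sliding life L = V_lim·H/(K·W) = 9.809e-10 · 5.674e+08 / (2.277e-06 · 32.92) = 7425 m.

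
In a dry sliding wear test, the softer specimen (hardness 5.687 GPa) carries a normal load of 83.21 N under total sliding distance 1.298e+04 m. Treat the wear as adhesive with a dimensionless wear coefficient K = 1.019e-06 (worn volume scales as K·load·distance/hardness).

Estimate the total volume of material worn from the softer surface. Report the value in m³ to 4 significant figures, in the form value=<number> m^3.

value=1.935e-10 m^3

The computation keeps full float precision. The intermediates are displayed rounded; a single final rounding, at four significant digits.
Hardness H = 5.687 GPa = 5.687e+09 Pa.
In SI base units, W = 83.21 N, H = 5.687e+09 Pa, K = 1.019e-06.
The Archard volume V = K·W·L/H = 1.019e-06 · 83.21 · 1.298e+04 / 5.687e+09 = 1.935e-10 m³.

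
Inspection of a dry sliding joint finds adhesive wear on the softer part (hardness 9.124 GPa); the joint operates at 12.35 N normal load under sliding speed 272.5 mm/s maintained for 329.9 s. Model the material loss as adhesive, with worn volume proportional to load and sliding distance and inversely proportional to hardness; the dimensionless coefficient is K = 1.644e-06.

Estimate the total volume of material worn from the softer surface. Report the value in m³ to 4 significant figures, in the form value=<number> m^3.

value=2.000e-13 m^3

The intermediates are printed rounded — all working math keeps full float precision, and rounded once at the end to 4 significant figures.
Convert: Sliding speed v = 272.5 mm/s = 0.2725 m/s. The distance L = v·t = 0.2725 m/s × 329.9 s = 89.90 m.
Convert: Hardness H = 9.124 GPa = 9.124e+09 Pa.
Collected in SI base units: W = 12.35 N, H = 9.124e+09 Pa, K = 1.644e-06.
By Archard's law, V = K·W·L/H = 1.644e-06 · 12.35 · 89.90 / 9.124e+09 = 2.000e-13 m³.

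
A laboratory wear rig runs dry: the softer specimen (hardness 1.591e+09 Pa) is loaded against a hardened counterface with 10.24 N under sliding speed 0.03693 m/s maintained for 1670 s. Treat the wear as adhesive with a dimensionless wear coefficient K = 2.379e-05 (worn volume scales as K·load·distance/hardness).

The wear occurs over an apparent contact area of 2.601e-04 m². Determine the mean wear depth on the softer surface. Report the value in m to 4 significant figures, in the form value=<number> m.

value=3.631e-08 m

The computation maintains full precision — intermediate values are shown rounded; rounded once at the end: four significant digits.
Convert: The distance L = v·t = 0.03693 m/s × 1670 s = 61.67 m.
As SI base values: W = 10.24 N, H = 1.591e+09 Pa, K = 2.379e-05.
Archard volume V = K·W·L/H = 2.379e-05 · 10.24 · 61.67 / 1.591e+09 = 9.443e-12 m³.
Depth h = V/A = 9.443e-12 / 2.601e-04 = 3.631e-08 m.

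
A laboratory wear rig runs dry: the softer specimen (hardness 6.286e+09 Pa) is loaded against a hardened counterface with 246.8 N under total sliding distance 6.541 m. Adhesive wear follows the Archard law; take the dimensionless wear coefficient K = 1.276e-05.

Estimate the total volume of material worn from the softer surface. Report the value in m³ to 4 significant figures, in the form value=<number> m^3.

value=3.277e-12 m^3

All working math carries full precision — intermediates are shown rounded. Rounded once at the end, at 4 significant figures.
Collected in SI base units: W = 246.8 N, H = 6.286e+09 Pa, K = 1.276e-05.
Archard volume V = K·W·L/H = 1.276e-05 · 246.8 · 6.541 / 6.286e+09 = 3.277e-12 m³.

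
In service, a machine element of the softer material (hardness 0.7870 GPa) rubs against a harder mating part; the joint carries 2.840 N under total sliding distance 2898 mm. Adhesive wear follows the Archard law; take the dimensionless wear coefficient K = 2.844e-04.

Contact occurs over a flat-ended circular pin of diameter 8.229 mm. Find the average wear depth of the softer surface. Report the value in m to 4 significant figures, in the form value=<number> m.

Displayed values are rounded, and all working math maintains exact precision; a lone final rounding to 4 significant figures.
Sliding distance L = 2898 mm = 2.898 m.
Hardness H = 0.7870 GPa = 7.870e+08 Pa.
Pin diameter d = 8.229 mm = 0.008229 m. Contact area A = π·d²/4 = π·(0.008229 m)²/4 = 5.318e-05 m².
In SI base units: W = 2.840 N, H = 7.870e+08 Pa, K = 2.844e-04.
By Archard's law, V = K·W·L/H = 2.844e-04 · 2.840 · 2.898 / 7.870e+08 = 2.974e-12 m³.
Wear depth h = V/A = 2.974e-12 / 5.318e-05 = 5.592e-08 m.

value=5.592e-08 m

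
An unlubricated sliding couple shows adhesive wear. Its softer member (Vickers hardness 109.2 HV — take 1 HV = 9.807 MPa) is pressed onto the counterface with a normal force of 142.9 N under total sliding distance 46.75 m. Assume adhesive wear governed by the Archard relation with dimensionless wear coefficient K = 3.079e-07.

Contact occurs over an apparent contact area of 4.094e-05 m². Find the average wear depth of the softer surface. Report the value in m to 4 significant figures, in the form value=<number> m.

value=4.692e-08 m

The computation maintains full float precision, and the intermediates appear rounded. Rounded just once, at four significant figures.
Convert: Hardness H = 109.2 HV × 9.807 MPa/HV = 1071 MPa = 1.071e+09 Pa.
In SI base units, W = 142.9 N, H = 1.071e+09 Pa, K = 3.079e-07.
Archard relation: V = K·W·L/H = 3.079e-07 · 142.9 · 46.75 / 1.071e+09 = 1.921e-12 m³.
Mean depth h = V/A = 1.921e-12 / 4.094e-05 = 4.692e-08 m.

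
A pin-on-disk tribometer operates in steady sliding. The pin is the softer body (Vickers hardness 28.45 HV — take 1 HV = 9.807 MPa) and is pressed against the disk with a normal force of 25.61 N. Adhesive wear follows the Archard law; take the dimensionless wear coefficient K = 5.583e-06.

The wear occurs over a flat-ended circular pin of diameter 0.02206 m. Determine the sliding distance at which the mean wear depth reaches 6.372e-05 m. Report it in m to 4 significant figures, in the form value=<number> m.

value=4.752e+04 m

Intermediates appear rounded. All arithmetic carries exact precision. Rounded just once: four significant figures.
Convert: Hardness H = 28.45 HV × 9.807 MPa/HV = 279.0 MPa = 2.790e+08 Pa.
Convert: Contact area A = π·d²/4 = π·(0.02206 m)²/4 = 3.822e-04 m².
Working in SI base units: W = 25.61 N, H = 2.790e+08 Pa, K = 5.583e-06.
Allowed volume V_lim = h_lim·A = 6.372e-05 · 3.822e-04 = 2.435e-08 m³.
So the life L = V_lim·H/(K·W) = 2.435e-08 · 2.790e+08 / (5.583e-06 · 25.61) = 4.752e+04 m.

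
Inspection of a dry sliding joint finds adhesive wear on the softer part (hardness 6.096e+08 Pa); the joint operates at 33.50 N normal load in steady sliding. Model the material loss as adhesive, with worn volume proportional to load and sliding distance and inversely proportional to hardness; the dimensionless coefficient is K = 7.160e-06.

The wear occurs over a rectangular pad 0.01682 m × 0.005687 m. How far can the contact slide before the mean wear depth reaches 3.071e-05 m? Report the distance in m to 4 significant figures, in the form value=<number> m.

value=7466 m

The intermediates are printed rounded; all working math keeps full float precision. Rounded just once: 4 significant figures.
Convert: Contact area A = 0.01682 m × 0.005687 m = 9.566e-05 m².
In SI base units, W = 33.50 N, H = 6.096e+08 Pa, K = 7.160e-06.
Wearable volume V_lim = h_lim·A = 3.071e-05 · 9.566e-05 = 2.938e-09 m³.
Inverting, life L = V_lim·H/(K·W) = 2.938e-09 · 6.096e+08 / (7.160e-06 · 33.50) = 7466 m.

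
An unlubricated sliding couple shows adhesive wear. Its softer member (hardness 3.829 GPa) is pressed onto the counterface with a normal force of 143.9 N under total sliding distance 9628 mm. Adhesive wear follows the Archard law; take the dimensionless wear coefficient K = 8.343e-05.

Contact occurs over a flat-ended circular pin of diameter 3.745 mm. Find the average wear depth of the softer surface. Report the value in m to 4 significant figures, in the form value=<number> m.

All arithmetic holds exact precision, and printed values are rounded — one final rounding, at 4 significant figures.
The distance L = 9628 mm = 9.628 m.
Hardness H = 3.829 GPa = 3.829e+09 Pa.
Pin diameter d = 3.745 mm = 0.003745 m. Contact area A = π·d²/4 = π·(0.003745 m)²/4 = 1.102e-05 m².
Expressed in SI base units: W = 143.9 N, H = 3.829e+09 Pa, K = 8.343e-05.
Wear volume V = K·W·L/H = 8.343e-05 · 143.9 · 9.628 / 3.829e+09 = 3.019e-11 m³.
Wear depth h = V/A = 3.019e-11 / 1.102e-05 = 2.741e-06 m.

value=2.741e-06 m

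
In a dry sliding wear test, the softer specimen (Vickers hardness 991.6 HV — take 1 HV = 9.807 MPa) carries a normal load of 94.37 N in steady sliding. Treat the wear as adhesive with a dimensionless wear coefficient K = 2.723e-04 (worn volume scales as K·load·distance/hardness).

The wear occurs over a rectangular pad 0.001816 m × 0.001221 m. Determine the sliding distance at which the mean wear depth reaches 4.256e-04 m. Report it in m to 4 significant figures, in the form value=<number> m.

The intermediates are shown rounded — all arithmetic carries full precision; a lone final rounding, at 4 significant digits.
Convert: Hardness H = 991.6 HV × 9.807 MPa/HV = 9725 MPa = 9.725e+09 Pa.
Convert: Contact area A = 0.001816 m × 0.001221 m = 2.217e-06 m².
Working in SI base units: W = 94.37 N, H = 9.725e+09 Pa, K = 2.723e-04.
Allowed volume V_lim = h_lim·A = 4.256e-04 · 2.217e-06 = 9.437e-10 m³.
So the life L = V_lim·H/(K·W) = 9.437e-10 · 9.725e+09 / (2.723e-04 · 94.37) = 357.1 m.

value=357.1 m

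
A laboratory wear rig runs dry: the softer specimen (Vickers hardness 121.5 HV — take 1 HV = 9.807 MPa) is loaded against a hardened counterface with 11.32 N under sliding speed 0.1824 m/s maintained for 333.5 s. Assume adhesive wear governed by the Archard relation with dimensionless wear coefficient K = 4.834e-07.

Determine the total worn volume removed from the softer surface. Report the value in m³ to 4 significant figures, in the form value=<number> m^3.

Printed values are rounded, and the algebra maintains exact precision. Rounded once at the end to four significant figures.
Convert: Total distance L = v·t = 0.1824 m/s × 333.5 s = 60.83 m.
Convert: Hardness H = 121.5 HV × 9.807 MPa/HV = 1192 MPa = 1.192e+09 Pa.
Restated in SI base units: W = 11.32 N, H = 1.192e+09 Pa, K = 4.834e-07.
Worn volume V = K·W·L/H = 4.834e-07 · 11.32 · 60.83 / 1.192e+09 = 2.794e-13 m³.

value=2.794e-13 m^3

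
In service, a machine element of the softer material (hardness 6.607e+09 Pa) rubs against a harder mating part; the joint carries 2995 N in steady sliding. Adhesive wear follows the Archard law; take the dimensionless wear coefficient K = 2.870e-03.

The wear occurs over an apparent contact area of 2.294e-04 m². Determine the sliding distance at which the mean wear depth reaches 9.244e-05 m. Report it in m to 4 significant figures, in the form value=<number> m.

value=16.30 m

All arithmetic maintains full precision; intermediate values appear rounded, and a single final rounding, at four significant figures.
Restated in SI base units: W = 2995 N, H = 6.607e+09 Pa, K = 2.870e-03.
Permissible volume V_lim = h_lim·A = 9.244e-05 · 2.294e-04 = 2.121e-08 m³.
Thus life L = V_lim·H/(K·W) = 2.121e-08 · 6.607e+09 / (2.870e-03 · 2995) = 16.30 m.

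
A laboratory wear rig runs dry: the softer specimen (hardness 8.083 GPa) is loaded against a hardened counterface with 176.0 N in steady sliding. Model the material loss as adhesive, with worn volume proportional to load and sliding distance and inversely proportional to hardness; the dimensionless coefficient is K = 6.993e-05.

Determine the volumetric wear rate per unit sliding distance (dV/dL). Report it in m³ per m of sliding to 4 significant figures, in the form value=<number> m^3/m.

Intermediate values appear rounded, and every step runs at full float precision. Rounded just once to 4 significant figures.
Convert: Hardness H = 8.083 GPa = 8.083e+09 Pa.
As SI base values: W = 176.0 N, H = 8.083e+09 Pa, K = 6.993e-05.
The wear rate dV/dL = K·W/H (independent of L): 6.993e-05 · 176.0 / 8.083e+09 = 1.523e-12 m³/m.

value=1.523e-12 m^3/m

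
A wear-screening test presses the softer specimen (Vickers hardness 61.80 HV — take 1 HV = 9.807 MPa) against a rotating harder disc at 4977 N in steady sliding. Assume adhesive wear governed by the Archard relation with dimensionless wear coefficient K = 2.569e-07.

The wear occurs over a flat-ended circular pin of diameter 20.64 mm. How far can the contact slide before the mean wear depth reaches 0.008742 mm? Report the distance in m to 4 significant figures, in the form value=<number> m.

The algebra carries exact precision, and shown intermediates are rounded — a lone final rounding, at four significant digits.
Hardness H = 61.80 HV × 9.807 MPa/HV = 606.1 MPa = 6.061e+08 Pa.
Pin diameter d = 20.64 mm = 0.02064 m. Contact area A = π·d²/4 = π·(0.02064 m)²/4 = 3.346e-04 m².
Depth limit h_lim = 0.008742 mm = 8.742e-06 m.
SI base units throughout: W = 4977 N, H = 6.061e+08 Pa, K = 2.569e-07.
Permissible volume V_lim = h_lim·A = 8.742e-06 · 3.346e-04 = 2.925e-09 m³.
Inverting, life L = V_lim·H/(K·W) = 2.925e-09 · 6.061e+08 / (2.569e-07 · 4977) = 1386 m.

value=1386 m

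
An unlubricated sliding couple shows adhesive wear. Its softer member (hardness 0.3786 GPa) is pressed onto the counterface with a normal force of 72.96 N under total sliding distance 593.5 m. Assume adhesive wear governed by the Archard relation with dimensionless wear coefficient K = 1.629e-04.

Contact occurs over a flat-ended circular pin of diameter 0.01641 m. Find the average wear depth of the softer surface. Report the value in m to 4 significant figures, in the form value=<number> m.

Printed values are rounded, and the computation runs at full float precision — a single final rounding: 4 significant digits.
Hardness H = 0.3786 GPa = 3.786e+08 Pa.
Contact area A = π·d²/4 = π·(0.01641 m)²/4 = 2.115e-04 m².
Collected in SI base units: W = 72.96 N, H = 3.786e+08 Pa, K = 1.629e-04.
Volume removed: V = K·W·L/H = 1.629e-04 · 72.96 · 593.5 / 3.786e+08 = 1.863e-08 m³.
Wear depth h = V/A = 1.863e-08 / 2.115e-04 = 8.809e-05 m.

value=8.809e-05 m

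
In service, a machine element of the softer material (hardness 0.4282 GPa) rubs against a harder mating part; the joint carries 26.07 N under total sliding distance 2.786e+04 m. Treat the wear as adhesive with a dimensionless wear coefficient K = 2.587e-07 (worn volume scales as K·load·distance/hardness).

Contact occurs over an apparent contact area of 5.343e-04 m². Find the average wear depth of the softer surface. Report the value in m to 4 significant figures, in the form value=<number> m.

value=8.213e-07 m

Shown intermediates are rounded. All working math holds full float precision; one final rounding: four significant figures.
Hardness H = 0.4282 GPa = 4.282e+08 Pa.
SI base units throughout: W = 26.07 N, H = 4.282e+08 Pa, K = 2.587e-07.
Worn volume V = K·W·L/H = 2.587e-07 · 26.07 · 2.786e+04 / 4.282e+08 = 4.388e-10 m³.
Average depth h = V/A = 4.388e-10 / 5.343e-04 = 8.213e-07 m.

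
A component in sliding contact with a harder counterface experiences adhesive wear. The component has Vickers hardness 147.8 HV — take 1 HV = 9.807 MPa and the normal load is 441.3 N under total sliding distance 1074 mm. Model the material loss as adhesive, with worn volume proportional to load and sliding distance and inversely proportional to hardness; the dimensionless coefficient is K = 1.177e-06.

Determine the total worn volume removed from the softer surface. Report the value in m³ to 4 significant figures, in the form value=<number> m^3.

value=3.849e-13 m^3

Displayed values are rounded; all arithmetic holds full float precision; a lone final rounding: 4 significant figures.
Path length L = 1074 mm = 1.074 m.
Hardness H = 147.8 HV × 9.807 MPa/HV = 1449 MPa = 1.449e+09 Pa.
Expressed in SI base units: W = 441.3 N, H = 1.449e+09 Pa, K = 1.177e-06.
Apply Archard: V = K·W·L/H = 1.177e-06 · 441.3 · 1.074 / 1.449e+09 = 3.849e-13 m³.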